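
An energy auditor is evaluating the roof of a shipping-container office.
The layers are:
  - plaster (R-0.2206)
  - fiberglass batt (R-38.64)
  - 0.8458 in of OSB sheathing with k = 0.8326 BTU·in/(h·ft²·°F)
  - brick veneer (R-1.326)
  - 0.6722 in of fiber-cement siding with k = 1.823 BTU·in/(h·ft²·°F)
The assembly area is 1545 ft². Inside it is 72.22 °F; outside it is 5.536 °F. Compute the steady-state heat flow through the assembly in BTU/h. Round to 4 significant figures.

2478 BTU/h

0.8458/0.8326 = 1.0159
0.6722/1.823 = 0.36873
R_total = 0.2206 + 38.64 + 1.0159 + 1.326 + 0.36873 = 41.571 ft²·°F·h/BTU
Q = A·ΔT/R = 1545 × (72.22 − 5.536) / 41.571 = 2478.3 BTU/h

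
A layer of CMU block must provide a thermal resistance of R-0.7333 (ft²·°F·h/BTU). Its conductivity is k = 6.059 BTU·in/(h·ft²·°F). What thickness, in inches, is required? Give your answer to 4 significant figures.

L = R × k = 0.7333 × 6.059 = 4.4431 in

4.443 in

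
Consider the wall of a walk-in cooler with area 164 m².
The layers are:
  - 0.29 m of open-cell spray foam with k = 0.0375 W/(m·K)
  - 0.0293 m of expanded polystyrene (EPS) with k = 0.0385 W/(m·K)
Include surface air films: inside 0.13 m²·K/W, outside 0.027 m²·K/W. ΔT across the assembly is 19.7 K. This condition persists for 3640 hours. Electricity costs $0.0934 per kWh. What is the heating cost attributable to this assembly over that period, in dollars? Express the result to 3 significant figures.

0.29/0.0375 = 7.733
0.0293/0.0385 = 0.761
R_total = 0.13 + 7.733 + 0.761 + 0.027 = 8.651 m²·K/W
Q = 164 × 19.7 / 8.651 = 373.4 W
E = 373.4 W × 3640 h / 1000 = 1359 kWh
Cost = 1359 × 0.0934 = $127

127 dollars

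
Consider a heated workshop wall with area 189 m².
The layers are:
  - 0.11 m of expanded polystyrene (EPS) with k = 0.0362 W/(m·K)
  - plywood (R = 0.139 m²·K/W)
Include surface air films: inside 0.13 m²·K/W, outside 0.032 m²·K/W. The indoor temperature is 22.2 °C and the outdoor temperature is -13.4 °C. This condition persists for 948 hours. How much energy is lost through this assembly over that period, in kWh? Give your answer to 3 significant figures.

0.11/0.0362 = 3.039
R_total = 0.13 + 3.039 + 0.139 + 0.032 = 3.34 m²·K/W
Q = 189 × (22.2 − (-13.4)) / 3.34 = 2015 W
E = 2015 W × 948 h / 1000 = 1910 kWh

1910 kWh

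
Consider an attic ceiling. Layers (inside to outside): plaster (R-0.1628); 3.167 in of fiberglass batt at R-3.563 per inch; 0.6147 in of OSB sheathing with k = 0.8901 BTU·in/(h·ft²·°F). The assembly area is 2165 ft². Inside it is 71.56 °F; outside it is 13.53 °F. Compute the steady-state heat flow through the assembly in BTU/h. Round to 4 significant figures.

3.167 × 3.563 = 11.284
0.6147/0.8901 = 0.6906
R_total = 0.1628 + 11.284 + 0.6906 = 12.137 ft²·°F·h/BTU
Q = A·ΔT/R = 2165 × (71.56 − 13.53) / 12.137 = 10351 BTU/h

10350 BTU/h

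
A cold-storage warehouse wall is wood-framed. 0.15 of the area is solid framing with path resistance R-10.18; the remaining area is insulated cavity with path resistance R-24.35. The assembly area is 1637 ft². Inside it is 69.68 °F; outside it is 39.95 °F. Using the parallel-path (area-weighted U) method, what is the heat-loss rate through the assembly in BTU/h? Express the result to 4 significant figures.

2416 BTU/h

U_eff = 0.85/24.35 + 0.15/10.18 = 0.034908 + 0.014735 = 0.049642
R_eff = 1/U_eff = 20.144 ft²·°F·h/BTU
Q = 1637 × (69.68 − 39.95) / 20.144 = 2416 BTU/h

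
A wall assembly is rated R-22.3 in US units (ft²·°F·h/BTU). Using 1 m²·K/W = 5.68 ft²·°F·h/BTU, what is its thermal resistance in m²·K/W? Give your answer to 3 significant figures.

R_SI = 22.3/5.68 = 3.926

3.93 m²·K/W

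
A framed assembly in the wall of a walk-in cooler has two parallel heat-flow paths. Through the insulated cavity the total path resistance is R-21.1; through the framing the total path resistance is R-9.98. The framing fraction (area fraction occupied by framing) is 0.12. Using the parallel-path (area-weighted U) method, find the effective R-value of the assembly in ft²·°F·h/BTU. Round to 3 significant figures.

U_eff = 0.88/21.1 + 0.12/9.98 = 0.04171 + 0.01202 = 0.05373
R_eff = 1/U_eff = 18.61 ft²·°F·h/BTU

18.6 ft²·°F·h/BTU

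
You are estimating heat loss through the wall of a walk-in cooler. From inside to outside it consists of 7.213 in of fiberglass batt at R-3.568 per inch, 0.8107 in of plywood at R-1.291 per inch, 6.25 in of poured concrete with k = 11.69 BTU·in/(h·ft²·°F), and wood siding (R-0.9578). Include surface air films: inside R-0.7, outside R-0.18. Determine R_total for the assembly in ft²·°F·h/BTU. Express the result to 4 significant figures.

7.213 × 3.568 = 25.736
0.8107 × 1.291 = 1.0466
6.25/11.69 = 0.53464
R_total = 0.7 + 25.736 + 1.0466 + 0.53464 + 0.9578 + 0.18 = 29.155 ft²·°F·h/BTU

29.16 ft²·°F·h/BTU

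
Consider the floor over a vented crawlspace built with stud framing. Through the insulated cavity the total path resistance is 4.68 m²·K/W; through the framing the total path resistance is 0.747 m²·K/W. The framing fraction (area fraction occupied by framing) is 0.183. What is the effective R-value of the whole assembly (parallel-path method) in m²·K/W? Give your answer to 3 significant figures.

2.38 m²·K/W

U_eff = 0.817/4.68 + 0.183/0.747 = 0.1746 + 0.245 = 0.4196
R_eff = 1/U_eff = 2.383 m²·K/W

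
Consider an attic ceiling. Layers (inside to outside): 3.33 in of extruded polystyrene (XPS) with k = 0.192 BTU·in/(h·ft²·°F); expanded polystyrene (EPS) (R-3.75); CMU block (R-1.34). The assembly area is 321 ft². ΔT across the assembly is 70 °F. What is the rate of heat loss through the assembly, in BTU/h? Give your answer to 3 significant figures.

1000 BTU/h

3.33/0.192 = 17.34
R_total = 17.34 + 3.75 + 1.34 = 22.43 ft²·°F·h/BTU
Q = A·ΔT/R = 321 × 70 / 22.43 = 1002 BTU/h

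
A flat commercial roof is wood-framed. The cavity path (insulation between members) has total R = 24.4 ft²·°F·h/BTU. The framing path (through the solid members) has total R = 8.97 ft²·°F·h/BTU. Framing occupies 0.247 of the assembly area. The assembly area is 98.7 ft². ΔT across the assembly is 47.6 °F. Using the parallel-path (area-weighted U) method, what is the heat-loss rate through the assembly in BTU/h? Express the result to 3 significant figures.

274 BTU/h

U_eff = 0.753/24.4 + 0.247/8.97 = 0.03086 + 0.02754 = 0.0584
R_eff = 1/U_eff = 17.12 ft²·°F·h/BTU
Q = 98.7 × 47.6 / 17.12 = 274.4 BTU/h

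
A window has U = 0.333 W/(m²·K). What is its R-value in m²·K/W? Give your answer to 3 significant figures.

3.00 m²·K/W

R = 1/U = 1/0.333 = 3.003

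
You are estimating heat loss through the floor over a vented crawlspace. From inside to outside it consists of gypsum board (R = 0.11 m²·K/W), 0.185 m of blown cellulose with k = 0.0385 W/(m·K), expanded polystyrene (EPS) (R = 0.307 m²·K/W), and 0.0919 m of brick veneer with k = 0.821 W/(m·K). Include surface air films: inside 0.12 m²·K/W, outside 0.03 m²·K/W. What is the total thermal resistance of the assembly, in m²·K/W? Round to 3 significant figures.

0.185/0.0385 = 4.805
0.0919/0.821 = 0.1119
R_total = 0.12 + 0.11 + 4.805 + 0.307 + 0.1119 + 0.03 = 5.484 m²·K/W

5.48 m²·K/W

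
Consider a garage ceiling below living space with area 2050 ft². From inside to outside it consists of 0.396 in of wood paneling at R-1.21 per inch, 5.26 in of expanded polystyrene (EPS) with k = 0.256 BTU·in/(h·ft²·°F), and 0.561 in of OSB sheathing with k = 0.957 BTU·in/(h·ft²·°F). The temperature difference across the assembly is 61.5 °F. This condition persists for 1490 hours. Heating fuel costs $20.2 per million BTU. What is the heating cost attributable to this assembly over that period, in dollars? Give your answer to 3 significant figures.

176 dollars

0.396 × 1.21 = 0.4792
5.26/0.256 = 20.55
0.561/0.957 = 0.5862
R_total = 0.4792 + 20.55 + 0.5862 = 21.61 ft²·°F·h/BTU
Q = 2050 × 61.5 / 21.61 = 5833 BTU/h
E = 5833 × 1490 = 8692000 BTU
Cost = 8692000/10⁶ × 20.2 = $175.6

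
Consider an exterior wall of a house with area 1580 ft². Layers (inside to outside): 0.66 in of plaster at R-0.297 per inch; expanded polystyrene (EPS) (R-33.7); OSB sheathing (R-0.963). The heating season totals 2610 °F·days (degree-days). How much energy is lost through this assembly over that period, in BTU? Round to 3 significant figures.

0.66 × 0.297 = 0.196
R_total = 0.196 + 33.7 + 0.963 = 34.86 ft²·°F·h/BTU
E = A × HDD × 24 / R = 1580 × 2610 × 24 / 34.86 = 2839000 BTU

2840000 BTU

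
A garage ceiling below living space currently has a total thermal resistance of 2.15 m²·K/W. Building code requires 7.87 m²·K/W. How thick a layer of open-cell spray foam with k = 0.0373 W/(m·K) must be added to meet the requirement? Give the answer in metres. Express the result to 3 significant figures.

0.213 m

ΔR = 7.87 − 2.15 = 5.72 m²·K/W
L = ΔR × k = 5.72 × 0.0373 = 0.2134 m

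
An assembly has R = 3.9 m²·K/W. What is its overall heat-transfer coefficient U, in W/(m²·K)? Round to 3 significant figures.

U = 1/R = 1/3.9 = 0.2564

0.256 W/(m²·K)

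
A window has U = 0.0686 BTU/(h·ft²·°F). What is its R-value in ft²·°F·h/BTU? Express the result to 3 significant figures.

R = 1/U = 1/0.0686 = 14.58

14.6 ft²·°F·h/BTU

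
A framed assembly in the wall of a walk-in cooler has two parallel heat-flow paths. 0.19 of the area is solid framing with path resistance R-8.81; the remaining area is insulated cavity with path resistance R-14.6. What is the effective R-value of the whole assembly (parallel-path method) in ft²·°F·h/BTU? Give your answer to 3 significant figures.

13.0 ft²·°F·h/BTU

U_eff = 0.81/14.6 + 0.19/8.81 = 0.05548 + 0.02157 = 0.07705
R_eff = 1/U_eff = 12.98 ft²·°F·h/BTU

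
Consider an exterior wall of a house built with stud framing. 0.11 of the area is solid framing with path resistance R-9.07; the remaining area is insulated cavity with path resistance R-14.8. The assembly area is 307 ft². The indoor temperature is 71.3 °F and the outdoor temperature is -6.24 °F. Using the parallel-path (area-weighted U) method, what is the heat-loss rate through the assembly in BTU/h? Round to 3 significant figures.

1720 BTU/h

U_eff = 0.89/14.8 + 0.11/9.07 = 0.06014 + 0.01213 = 0.07226
R_eff = 1/U_eff = 13.84 ft²·°F·h/BTU
Q = 307 × (71.3 − (-6.24)) / 13.84 = 1720 BTU/h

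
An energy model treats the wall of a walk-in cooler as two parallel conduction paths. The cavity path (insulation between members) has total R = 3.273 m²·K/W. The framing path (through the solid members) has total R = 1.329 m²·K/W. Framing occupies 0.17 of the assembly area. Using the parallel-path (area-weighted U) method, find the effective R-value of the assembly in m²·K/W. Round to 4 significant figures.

2.621 m²·K/W

U_eff = 0.83/3.273 + 0.17/1.329 = 0.25359 + 0.12792 = 0.38151
R_eff = 1/U_eff = 2.6212 m²·K/W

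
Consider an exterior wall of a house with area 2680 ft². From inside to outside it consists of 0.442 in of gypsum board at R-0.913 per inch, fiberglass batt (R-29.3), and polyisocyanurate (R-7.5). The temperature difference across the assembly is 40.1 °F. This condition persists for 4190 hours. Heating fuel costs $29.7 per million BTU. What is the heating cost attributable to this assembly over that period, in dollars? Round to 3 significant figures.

359 dollars

0.442 × 0.913 = 0.4035
R_total = 0.4035 + 29.3 + 7.5 = 37.2 ft²·°F·h/BTU
Q = 2680 × 40.1 / 37.2 = 2889 BTU/h
E = 2889 × 4190 = 12100000 BTU
Cost = 12100000/10⁶ × 29.7 = $359.5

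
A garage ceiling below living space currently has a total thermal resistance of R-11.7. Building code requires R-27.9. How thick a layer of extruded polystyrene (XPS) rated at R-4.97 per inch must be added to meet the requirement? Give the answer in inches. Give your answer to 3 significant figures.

3.26 in

ΔR = 27.9 − 11.7 = 16.2 ft²·°F·h/BTU
L = ΔR / (R/in) = 16.2/4.97 = 3.26 in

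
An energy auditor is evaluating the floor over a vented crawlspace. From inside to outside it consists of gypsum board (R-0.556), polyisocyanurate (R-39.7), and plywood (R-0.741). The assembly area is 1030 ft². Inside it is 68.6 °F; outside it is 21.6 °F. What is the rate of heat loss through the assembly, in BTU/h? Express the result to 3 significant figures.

1180 BTU/h

R_total = 0.556 + 39.7 + 0.741 = 41 ft²·°F·h/BTU
Q = A·ΔT/R = 1030 × (68.6 − 21.6) / 41 = 1181 BTU/h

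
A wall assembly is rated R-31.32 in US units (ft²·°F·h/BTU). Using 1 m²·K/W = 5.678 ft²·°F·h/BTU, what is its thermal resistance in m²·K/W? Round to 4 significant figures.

R_SI = 31.32/5.678 = 5.516

5.516 m²·K/W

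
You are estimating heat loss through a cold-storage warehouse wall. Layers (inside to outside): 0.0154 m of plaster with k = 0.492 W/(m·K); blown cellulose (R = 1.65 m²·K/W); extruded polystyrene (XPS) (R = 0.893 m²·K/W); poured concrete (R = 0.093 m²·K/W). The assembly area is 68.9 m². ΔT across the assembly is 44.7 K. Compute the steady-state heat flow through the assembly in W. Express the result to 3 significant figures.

1150 W

0.0154/0.492 = 0.0313
R_total = 0.0313 + 1.65 + 0.893 + 0.093 = 2.667 m²·K/W
Q = A·ΔT/R = 68.9 × 44.7 / 2.667 = 1155 W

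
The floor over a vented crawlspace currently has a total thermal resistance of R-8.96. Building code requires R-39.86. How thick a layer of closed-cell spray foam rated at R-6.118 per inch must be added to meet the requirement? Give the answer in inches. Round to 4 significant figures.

ΔR = 39.86 − 8.96 = 30.9 ft²·°F·h/BTU
L = ΔR / (R/in) = 30.9/6.118 = 5.0507 in

5.051 in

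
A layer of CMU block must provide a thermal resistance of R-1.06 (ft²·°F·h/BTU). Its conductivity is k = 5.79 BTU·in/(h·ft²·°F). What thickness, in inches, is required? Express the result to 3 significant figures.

6.14 in

L = R × k = 1.06 × 5.79 = 6.137 in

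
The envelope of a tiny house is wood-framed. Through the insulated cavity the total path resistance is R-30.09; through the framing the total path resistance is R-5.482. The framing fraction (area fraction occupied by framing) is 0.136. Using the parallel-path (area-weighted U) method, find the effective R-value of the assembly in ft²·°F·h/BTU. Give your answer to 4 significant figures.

18.68 ft²·°F·h/BTU

U_eff = 0.864/30.09 + 0.136/5.482 = 0.028714 + 0.024808 = 0.053522
R_eff = 1/U_eff = 18.684 ft²·°F·h/BTU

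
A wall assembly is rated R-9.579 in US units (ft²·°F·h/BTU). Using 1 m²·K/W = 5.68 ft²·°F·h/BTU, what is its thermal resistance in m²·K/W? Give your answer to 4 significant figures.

1.686 m²·K/W

R_SI = 9.579/5.68 = 1.6864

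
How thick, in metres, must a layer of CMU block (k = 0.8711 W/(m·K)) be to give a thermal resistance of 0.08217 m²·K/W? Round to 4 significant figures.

L = R·k = 0.08217 × 0.8711 = 0.071578 m

0.07158 m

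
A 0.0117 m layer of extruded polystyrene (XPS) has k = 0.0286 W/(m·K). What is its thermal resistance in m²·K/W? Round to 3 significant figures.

0.409 m²·K/W

R = L/k = 0.0117/0.0286 = 0.4091 m²·K/W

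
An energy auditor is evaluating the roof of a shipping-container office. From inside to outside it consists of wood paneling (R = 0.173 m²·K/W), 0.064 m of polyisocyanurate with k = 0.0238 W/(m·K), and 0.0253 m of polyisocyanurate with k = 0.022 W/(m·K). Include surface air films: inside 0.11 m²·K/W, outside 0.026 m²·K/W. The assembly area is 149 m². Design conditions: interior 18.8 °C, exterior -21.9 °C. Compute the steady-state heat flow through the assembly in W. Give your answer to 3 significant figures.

0.064/0.0238 = 2.689
0.0253/0.022 = 1.15
R_total = 0.11 + 0.173 + 2.689 + 1.15 + 0.026 = 4.148 m²·K/W
Q = A·ΔT/R = 149 × (18.8 − (-21.9)) / 4.148 = 1462 W

1460 W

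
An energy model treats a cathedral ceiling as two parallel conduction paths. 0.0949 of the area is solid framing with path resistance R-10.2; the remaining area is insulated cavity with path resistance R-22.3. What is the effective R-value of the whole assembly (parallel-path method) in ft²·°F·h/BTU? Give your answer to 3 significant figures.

20.0 ft²·°F·h/BTU

U_eff = 0.9051/22.3 + 0.0949/10.2 = 0.04059 + 0.009304 = 0.04989
R_eff = 1/U_eff = 20.04 ft²·°F·h/BTU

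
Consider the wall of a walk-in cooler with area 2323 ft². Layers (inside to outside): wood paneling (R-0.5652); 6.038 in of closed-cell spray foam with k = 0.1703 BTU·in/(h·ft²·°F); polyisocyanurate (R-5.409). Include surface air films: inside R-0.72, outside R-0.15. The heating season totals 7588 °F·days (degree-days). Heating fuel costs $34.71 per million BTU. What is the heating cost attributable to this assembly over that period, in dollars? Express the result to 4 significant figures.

6.038/0.1703 = 35.455
R_total = 0.72 + 0.5652 + 35.455 + 5.409 + 0.15 = 42.299 ft²·°F·h/BTU
E = A × HDD × 24 / R = 2323 × 7588 × 24 / 42.299 = 10001000 BTU
Cost = 10001000/10⁶ × 34.71 = $347.14

347.1 dollars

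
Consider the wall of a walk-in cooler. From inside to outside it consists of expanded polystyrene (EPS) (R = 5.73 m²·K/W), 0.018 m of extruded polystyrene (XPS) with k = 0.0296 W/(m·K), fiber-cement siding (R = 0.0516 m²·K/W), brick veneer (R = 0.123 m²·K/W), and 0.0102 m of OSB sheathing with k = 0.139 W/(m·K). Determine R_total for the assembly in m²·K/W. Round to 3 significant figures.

0.018/0.0296 = 0.6081
0.0102/0.139 = 0.07338
R_total = 5.73 + 0.6081 + 0.0516 + 0.123 + 0.07338 = 6.586 m²·K/W

6.59 m²·K/W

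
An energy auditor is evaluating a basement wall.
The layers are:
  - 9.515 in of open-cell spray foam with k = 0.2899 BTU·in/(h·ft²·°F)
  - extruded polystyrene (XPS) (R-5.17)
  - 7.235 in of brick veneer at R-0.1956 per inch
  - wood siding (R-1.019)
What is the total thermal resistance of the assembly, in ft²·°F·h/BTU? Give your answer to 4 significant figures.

40.43 ft²·°F·h/BTU

9.515/0.2899 = 32.822
7.235 × 0.1956 = 1.4152
R_total = 32.822 + 5.17 + 1.4152 + 1.019 = 40.426 ft²·°F·h/BTU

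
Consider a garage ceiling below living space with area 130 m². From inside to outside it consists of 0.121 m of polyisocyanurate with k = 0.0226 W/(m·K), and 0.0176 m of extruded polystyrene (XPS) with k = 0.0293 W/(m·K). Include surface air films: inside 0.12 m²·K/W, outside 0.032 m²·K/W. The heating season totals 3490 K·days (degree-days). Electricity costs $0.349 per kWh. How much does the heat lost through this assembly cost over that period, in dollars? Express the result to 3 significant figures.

622 dollars

0.121/0.0226 = 5.354
0.0176/0.0293 = 0.6007
R_total = 0.12 + 5.354 + 0.6007 + 0.032 = 6.107 m²·K/W
E = A × HDD × 24 / R / 1000 = 130 × 3490 × 24 / 6.107 / 1000 = 1783 kWh
Cost = 1783 × 0.349 = $622.3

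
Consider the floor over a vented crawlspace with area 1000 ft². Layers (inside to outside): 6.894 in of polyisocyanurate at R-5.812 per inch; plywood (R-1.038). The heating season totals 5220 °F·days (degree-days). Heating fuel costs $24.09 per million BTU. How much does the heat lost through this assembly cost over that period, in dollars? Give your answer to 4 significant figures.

6.894 × 5.812 = 40.068
R_total = 40.068 + 1.038 = 41.106 ft²·°F·h/BTU
E = A × HDD × 24 / R = 1000 × 5220 × 24 / 41.106 = 3047700 BTU
Cost = 3047700/10⁶ × 24.09 = $73.42

73.42 dollars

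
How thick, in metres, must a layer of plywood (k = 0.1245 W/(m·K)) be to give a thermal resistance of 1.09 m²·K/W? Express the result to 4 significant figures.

0.1357 m

L = R·k = 1.09 × 0.1245 = 0.13571 m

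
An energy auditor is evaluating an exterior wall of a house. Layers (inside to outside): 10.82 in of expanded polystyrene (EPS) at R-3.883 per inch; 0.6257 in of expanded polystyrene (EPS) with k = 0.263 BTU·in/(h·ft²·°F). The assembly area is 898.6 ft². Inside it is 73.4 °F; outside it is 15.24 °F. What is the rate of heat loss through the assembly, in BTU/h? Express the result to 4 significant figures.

1177 BTU/h

10.82 × 3.883 = 42.014
0.6257/0.263 = 2.3791
R_total = 42.014 + 2.3791 = 44.393 ft²·°F·h/BTU
Q = A·ΔT/R = 898.6 × (73.4 − 15.24) / 44.393 = 1177.3 BTU/h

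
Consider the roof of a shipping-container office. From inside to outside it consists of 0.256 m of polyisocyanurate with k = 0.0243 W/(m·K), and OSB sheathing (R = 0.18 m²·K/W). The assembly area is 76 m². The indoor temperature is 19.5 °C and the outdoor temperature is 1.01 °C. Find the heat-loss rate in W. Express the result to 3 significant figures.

0.256/0.0243 = 10.53
R_total = 10.53 + 0.18 = 10.71 m²·K/W
Q = A·ΔT/R = 76 × (19.5 − 1.01) / 10.71 = 131.1 W

131 W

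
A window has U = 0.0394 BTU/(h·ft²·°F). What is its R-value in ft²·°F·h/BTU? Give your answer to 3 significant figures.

R = 1/U = 1/0.0394 = 25.38

25.4 ft²·°F·h/BTU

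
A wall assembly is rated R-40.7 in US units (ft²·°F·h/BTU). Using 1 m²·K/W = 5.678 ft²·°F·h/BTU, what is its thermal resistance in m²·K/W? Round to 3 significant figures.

7.17 m²·K/W

R_SI = 40.7/5.678 = 7.168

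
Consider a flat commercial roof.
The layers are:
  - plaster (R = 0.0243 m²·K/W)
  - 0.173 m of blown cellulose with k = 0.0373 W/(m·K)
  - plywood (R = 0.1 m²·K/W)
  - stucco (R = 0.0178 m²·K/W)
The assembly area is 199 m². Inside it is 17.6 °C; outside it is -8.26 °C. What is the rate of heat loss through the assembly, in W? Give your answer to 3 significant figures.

1080 W

0.173/0.0373 = 4.638
R_total = 0.0243 + 4.638 + 0.1 + 0.0178 = 4.78 m²·K/W
Q = A·ΔT/R = 199 × (17.6 − (-8.26)) / 4.78 = 1077 W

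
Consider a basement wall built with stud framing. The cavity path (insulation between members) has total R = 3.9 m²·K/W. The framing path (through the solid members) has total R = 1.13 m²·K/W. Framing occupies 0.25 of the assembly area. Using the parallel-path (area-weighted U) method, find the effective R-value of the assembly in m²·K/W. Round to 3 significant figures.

2.42 m²·K/W

U_eff = 0.75/3.9 + 0.25/1.13 = 0.1923 + 0.2212 = 0.4135
R_eff = 1/U_eff = 2.418 m²·K/W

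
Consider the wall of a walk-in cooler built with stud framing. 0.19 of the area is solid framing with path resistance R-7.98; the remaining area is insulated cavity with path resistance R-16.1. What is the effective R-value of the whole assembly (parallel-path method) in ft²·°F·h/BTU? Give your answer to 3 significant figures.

13.5 ft²·°F·h/BTU

U_eff = 0.81/16.1 + 0.19/7.98 = 0.05031 + 0.02381 = 0.07412
R_eff = 1/U_eff = 13.49 ft²·°F·h/BTU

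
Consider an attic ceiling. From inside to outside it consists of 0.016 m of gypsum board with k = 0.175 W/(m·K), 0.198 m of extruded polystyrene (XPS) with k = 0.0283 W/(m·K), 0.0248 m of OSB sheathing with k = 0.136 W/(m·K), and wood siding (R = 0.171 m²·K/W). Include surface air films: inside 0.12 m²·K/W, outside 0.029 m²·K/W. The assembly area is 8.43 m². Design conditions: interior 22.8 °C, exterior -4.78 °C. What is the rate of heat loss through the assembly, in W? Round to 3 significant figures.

30.6 W

0.016/0.175 = 0.09143
0.198/0.0283 = 6.996
0.0248/0.136 = 0.1824
R_total = 0.12 + 0.09143 + 6.996 + 0.1824 + 0.171 + 0.029 = 7.59 m²·K/W
Q = A·ΔT/R = 8.43 × (22.8 − (-4.78)) / 7.59 = 30.63 W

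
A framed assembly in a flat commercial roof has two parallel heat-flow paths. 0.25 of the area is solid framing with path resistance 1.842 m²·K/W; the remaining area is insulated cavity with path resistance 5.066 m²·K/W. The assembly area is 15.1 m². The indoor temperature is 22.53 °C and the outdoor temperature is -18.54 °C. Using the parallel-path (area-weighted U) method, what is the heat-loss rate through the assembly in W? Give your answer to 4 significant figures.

176.0 W

U_eff = 0.75/5.066 + 0.25/1.842 = 0.14805 + 0.13572 = 0.28377
R_eff = 1/U_eff = 3.524 m²·K/W
Q = 15.1 × (22.53 − (-18.54)) / 3.524 = 175.98 W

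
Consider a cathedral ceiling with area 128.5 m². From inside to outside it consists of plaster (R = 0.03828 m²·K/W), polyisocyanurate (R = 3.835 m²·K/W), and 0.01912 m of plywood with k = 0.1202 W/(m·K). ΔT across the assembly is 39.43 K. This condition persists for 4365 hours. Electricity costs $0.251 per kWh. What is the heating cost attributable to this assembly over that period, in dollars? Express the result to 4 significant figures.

0.01912/0.1202 = 0.15907
R_total = 0.03828 + 3.835 + 0.15907 = 4.0323 m²·K/W
Q = 128.5 × 39.43 / 4.0323 = 1256.5 W
E = 1256.5 W × 4365 h / 1000 = 5484.7 kWh
Cost = 5484.7 × 0.251 = $1376.7

1377 dollars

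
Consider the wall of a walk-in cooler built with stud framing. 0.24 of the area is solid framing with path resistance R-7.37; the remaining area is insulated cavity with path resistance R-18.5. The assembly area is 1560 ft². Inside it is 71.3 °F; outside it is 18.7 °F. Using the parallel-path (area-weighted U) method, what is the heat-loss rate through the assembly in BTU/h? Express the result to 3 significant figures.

U_eff = 0.76/18.5 + 0.24/7.37 = 0.04108 + 0.03256 = 0.07365
R_eff = 1/U_eff = 13.58 ft²·°F·h/BTU
Q = 1560 × (71.3 − 18.7) / 13.58 = 6043 BTU/h

6040 BTU/h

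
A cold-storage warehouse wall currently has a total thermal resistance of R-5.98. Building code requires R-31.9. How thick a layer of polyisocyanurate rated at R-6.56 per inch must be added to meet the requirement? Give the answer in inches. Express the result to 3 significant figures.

ΔR = 31.9 − 5.98 = 25.92 ft²·°F·h/BTU
L = ΔR / (R/in) = 25.92/6.56 = 3.951 in

3.95 in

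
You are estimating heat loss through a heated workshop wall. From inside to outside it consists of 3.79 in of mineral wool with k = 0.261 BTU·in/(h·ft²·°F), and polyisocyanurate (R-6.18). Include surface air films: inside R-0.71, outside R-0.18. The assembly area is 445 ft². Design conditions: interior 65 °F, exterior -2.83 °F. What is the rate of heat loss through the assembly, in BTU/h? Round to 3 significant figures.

3.79/0.261 = 14.52
R_total = 0.71 + 14.52 + 6.18 + 0.18 = 21.59 ft²·°F·h/BTU
Q = A·ΔT/R = 445 × (65 − (-2.83)) / 21.59 = 1398 BTU/h

1400 BTU/h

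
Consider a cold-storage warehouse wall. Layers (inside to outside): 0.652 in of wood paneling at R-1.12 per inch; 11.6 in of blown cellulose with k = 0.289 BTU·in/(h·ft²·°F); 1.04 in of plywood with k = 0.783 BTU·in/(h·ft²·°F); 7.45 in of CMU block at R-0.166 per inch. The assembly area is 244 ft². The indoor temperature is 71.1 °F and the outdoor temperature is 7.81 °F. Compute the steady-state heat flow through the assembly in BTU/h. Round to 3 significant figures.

0.652 × 1.12 = 0.7302
11.6/0.289 = 40.14
1.04/0.783 = 1.328
7.45 × 0.166 = 1.237
R_total = 0.7302 + 40.14 + 1.328 + 1.237 = 43.43 ft²·°F·h/BTU
Q = A·ΔT/R = 244 × (71.1 − 7.81) / 43.43 = 355.5 BTU/h

356 BTU/h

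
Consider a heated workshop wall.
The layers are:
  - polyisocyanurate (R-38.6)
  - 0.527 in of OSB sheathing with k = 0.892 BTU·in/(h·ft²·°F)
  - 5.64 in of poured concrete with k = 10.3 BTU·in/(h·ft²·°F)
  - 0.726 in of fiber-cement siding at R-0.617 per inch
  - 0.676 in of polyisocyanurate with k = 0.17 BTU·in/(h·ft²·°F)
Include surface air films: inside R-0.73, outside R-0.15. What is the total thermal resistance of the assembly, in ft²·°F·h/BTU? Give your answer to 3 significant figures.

45.0 ft²·°F·h/BTU

0.527/0.892 = 0.5908
5.64/10.3 = 0.5476
0.726 × 0.617 = 0.4479
0.676/0.17 = 3.976
R_total = 0.73 + 38.6 + 0.5908 + 0.5476 + 0.4479 + 3.976 + 0.15 = 45.04 ft²·°F·h/BTU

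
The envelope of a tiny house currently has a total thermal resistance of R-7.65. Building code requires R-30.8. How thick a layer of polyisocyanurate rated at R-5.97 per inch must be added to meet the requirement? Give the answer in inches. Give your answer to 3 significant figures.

ΔR = 30.8 − 7.65 = 23.15 ft²·°F·h/BTU
L = ΔR / (R/in) = 23.15/5.97 = 3.878 in

3.88 in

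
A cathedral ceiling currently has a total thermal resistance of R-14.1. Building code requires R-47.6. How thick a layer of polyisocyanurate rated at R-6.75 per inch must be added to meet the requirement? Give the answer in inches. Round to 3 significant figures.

ΔR = 47.6 − 14.1 = 33.5 ft²·°F·h/BTU
L = ΔR / (R/in) = 33.5/6.75 = 4.963 in

4.96 in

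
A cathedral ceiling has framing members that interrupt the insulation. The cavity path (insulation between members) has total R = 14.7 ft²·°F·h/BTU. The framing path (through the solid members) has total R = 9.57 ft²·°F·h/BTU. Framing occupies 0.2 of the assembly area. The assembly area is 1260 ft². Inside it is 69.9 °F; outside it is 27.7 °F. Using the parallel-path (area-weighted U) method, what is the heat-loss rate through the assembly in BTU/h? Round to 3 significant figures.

4000 BTU/h

U_eff = 0.8/14.7 + 0.2/9.57 = 0.05442 + 0.0209 = 0.07532
R_eff = 1/U_eff = 13.28 ft²·°F·h/BTU
Q = 1260 × (69.9 − 27.7) / 13.28 = 4005 BTU/h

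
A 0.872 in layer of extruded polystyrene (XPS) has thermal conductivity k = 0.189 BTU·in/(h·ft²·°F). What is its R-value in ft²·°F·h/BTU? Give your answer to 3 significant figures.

4.61 ft²·°F·h/BTU

R = L/k = 0.872/0.189 = 4.614 ft²·°F·h/BTU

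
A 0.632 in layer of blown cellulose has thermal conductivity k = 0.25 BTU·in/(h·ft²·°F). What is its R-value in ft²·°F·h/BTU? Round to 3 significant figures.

R = L/k = 0.632/0.25 = 2.528 ft²·°F·h/BTU

2.53 ft²·°F·h/BTU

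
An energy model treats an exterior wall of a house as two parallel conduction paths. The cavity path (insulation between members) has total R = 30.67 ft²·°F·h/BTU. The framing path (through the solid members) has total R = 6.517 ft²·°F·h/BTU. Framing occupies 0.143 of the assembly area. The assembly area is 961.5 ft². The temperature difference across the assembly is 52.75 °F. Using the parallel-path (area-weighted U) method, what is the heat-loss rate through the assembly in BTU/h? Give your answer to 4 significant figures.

2530 BTU/h

U_eff = 0.857/30.67 + 0.143/6.517 = 0.027943 + 0.021943 = 0.049885
R_eff = 1/U_eff = 20.046 ft²·°F·h/BTU
Q = 961.5 × 52.75 / 20.046 = 2530.1 BTU/h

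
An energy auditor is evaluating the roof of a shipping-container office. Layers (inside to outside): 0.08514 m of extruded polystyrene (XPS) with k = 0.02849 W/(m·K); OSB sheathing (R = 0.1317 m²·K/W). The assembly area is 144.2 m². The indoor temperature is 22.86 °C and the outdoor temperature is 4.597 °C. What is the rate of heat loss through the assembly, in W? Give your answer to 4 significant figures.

0.08514/0.02849 = 2.9884
R_total = 2.9884 + 0.1317 = 3.1201 m²·K/W
Q = A·ΔT/R = 144.2 × (22.86 − 4.597) / 3.1201 = 844.05 W

844.0 W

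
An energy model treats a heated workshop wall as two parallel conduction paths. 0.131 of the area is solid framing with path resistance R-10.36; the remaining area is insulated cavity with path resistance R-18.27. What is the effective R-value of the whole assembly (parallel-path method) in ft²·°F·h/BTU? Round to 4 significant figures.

U_eff = 0.869/18.27 + 0.131/10.36 = 0.047564 + 0.012645 = 0.060209
R_eff = 1/U_eff = 16.609 ft²·°F·h/BTU

16.61 ft²·°F·h/BTU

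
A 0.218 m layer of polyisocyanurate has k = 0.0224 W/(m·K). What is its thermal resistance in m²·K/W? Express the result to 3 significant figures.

9.73 m²·K/W

R = L/k = 0.218/0.0224 = 9.732 m²·K/W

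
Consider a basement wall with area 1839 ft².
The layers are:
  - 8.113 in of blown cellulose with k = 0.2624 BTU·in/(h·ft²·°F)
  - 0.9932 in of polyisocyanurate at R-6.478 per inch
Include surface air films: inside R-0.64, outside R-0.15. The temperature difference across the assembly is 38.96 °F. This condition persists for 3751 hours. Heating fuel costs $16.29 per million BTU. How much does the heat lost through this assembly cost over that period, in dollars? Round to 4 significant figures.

8.113/0.2624 = 30.918
0.9932 × 6.478 = 6.4339
R_total = 0.64 + 30.918 + 6.4339 + 0.15 = 38.142 ft²·°F·h/BTU
Q = 1839 × 38.96 / 38.142 = 1878.4 BTU/h
E = 1878.4 × 3751 = 7046000 BTU
Cost = 7046000/10⁶ × 16.29 = $114.78

114.8 dollars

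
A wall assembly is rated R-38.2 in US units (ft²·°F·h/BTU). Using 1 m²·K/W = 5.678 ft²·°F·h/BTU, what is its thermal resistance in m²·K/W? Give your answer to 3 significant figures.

6.73 m²·K/W

R_SI = 38.2/5.678 = 6.728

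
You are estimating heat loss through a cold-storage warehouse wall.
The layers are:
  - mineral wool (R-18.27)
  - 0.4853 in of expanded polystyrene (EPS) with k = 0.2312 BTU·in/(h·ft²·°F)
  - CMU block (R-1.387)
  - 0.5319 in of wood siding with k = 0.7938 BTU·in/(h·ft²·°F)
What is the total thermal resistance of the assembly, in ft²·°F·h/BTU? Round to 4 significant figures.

22.43 ft²·°F·h/BTU

0.4853/0.2312 = 2.099
0.5319/0.7938 = 0.67007
R_total = 18.27 + 2.099 + 1.387 + 0.67007 = 22.426 ft²·°F·h/BTU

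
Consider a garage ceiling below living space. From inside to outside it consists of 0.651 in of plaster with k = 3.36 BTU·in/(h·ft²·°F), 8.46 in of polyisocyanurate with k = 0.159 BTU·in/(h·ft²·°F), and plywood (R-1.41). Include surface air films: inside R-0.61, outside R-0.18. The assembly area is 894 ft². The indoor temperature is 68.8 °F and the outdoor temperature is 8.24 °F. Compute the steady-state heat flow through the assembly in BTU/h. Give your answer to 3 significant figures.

0.651/3.36 = 0.1938
8.46/0.159 = 53.21
R_total = 0.61 + 0.1938 + 53.21 + 1.41 + 0.18 = 55.6 ft²·°F·h/BTU
Q = A·ΔT/R = 894 × (68.8 − 8.24) / 55.6 = 973.7 BTU/h

974 BTU/h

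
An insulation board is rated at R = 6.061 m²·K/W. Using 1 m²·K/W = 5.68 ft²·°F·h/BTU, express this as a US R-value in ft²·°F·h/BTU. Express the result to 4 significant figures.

34.43 ft²·°F·h/BTU

R_US = 6.061 × 5.68 = 34.426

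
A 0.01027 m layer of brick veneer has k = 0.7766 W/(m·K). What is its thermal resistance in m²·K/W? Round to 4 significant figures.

R = L/k = 0.01027/0.7766 = 0.013224 m²·K/W

0.01322 m²·K/W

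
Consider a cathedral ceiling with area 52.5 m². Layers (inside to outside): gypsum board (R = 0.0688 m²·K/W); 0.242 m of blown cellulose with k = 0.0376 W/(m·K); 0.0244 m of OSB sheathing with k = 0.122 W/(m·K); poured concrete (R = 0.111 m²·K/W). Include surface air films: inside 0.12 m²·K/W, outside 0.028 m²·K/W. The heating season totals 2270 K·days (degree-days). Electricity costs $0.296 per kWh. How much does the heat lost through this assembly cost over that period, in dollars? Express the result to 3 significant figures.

0.242/0.0376 = 6.436
0.0244/0.122 = 0.2
R_total = 0.12 + 0.0688 + 6.436 + 0.2 + 0.111 + 0.028 = 6.964 m²·K/W
E = A × HDD × 24 / R / 1000 = 52.5 × 2270 × 24 / 6.964 / 1000 = 410.7 kWh
Cost = 410.7 × 0.296 = $121.6

122 dollars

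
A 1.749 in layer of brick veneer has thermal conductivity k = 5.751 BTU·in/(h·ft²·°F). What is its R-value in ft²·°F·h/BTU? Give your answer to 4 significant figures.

R = L/k = 1.749/5.751 = 0.30412 ft²·°F·h/BTU

0.3041 ft²·°F·h/BTU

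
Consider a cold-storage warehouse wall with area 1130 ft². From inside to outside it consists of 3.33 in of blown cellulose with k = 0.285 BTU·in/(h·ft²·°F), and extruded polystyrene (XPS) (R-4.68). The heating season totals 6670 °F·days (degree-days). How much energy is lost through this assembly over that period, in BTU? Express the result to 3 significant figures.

3.33/0.285 = 11.68
R_total = 11.68 + 4.68 = 16.36 ft²·°F·h/BTU
E = A × HDD × 24 / R = 1130 × 6670 × 24 / 16.36 = 11050000 BTU

11100000 BTU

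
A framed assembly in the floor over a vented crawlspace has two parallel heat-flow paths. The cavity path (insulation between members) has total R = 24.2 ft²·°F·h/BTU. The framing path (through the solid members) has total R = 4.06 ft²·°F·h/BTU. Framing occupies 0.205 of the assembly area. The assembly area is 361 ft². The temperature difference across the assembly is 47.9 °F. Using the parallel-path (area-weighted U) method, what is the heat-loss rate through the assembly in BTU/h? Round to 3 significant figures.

1440 BTU/h

U_eff = 0.795/24.2 + 0.205/4.06 = 0.03285 + 0.05049 = 0.08334
R_eff = 1/U_eff = 12 ft²·°F·h/BTU
Q = 361 × 47.9 / 12 = 1441 BTU/h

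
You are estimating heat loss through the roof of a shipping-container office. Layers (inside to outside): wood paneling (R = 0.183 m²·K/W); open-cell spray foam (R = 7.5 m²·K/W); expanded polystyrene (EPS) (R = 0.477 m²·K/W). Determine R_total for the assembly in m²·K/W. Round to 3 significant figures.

R_total = 0.183 + 7.5 + 0.477 = 8.16 m²·K/W

8.16 m²·K/W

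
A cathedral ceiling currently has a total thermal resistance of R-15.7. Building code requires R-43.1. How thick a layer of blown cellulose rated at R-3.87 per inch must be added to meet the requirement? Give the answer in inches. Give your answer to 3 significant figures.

ΔR = 43.1 − 15.7 = 27.4 ft²·°F·h/BTU
L = ΔR / (R/in) = 27.4/3.87 = 7.08 in

7.08 in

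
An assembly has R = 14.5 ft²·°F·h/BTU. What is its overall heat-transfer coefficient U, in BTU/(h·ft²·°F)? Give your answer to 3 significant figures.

U = 1/R = 1/14.5 = 0.06897

0.0690 BTU/(h·ft²·°F)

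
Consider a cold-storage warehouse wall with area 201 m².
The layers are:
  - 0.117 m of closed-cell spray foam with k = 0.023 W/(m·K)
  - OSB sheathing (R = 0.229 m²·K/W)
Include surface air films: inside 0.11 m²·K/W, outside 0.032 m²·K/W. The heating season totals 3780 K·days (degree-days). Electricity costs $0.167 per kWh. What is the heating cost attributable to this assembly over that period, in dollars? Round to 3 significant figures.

558 dollars

0.117/0.023 = 5.087
R_total = 0.11 + 5.087 + 0.229 + 0.032 = 5.458 m²·K/W
E = A × HDD × 24 / R / 1000 = 201 × 3780 × 24 / 5.458 / 1000 = 3341 kWh
Cost = 3341 × 0.167 = $557.9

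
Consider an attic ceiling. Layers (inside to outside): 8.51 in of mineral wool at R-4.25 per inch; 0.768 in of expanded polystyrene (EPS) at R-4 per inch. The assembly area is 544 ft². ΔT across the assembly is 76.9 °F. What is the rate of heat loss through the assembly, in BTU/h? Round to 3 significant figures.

8.51 × 4.25 = 36.17
0.768 × 4 = 3.072
R_total = 36.17 + 3.072 = 39.24 ft²·°F·h/BTU
Q = A·ΔT/R = 544 × 76.9 / 39.24 = 1066 BTU/h

1070 BTU/h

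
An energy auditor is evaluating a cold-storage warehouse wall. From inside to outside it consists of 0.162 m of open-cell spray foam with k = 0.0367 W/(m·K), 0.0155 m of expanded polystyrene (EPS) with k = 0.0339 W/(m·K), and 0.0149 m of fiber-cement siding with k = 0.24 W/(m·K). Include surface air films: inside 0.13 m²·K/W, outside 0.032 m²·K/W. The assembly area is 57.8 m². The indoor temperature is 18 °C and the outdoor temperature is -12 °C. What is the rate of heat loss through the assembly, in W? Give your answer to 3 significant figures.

340 W

0.162/0.0367 = 4.414
0.0155/0.0339 = 0.4572
0.0149/0.24 = 0.06208
R_total = 0.13 + 4.414 + 0.4572 + 0.06208 + 0.032 = 5.095 m²·K/W
Q = A·ΔT/R = 57.8 × (18 − (-12)) / 5.095 = 340.3 W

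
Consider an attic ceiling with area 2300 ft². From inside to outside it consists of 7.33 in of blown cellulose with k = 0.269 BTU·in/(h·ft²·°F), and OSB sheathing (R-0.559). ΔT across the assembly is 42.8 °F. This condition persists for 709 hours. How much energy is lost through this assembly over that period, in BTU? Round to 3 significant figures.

2510000 BTU

7.33/0.269 = 27.25
R_total = 27.25 + 0.559 = 27.81 ft²·°F·h/BTU
Q = 2300 × 42.8 / 27.81 = 3540 BTU/h
E = 3540 × 709 = 2510000 BTU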